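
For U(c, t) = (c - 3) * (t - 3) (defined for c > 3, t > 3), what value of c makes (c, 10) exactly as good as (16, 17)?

c = 29

U(16, 17) = 182.
Set U(c, 10) = 182 and solve.
With t = 10: (10 − 3) = 7, so (c − 3) = 182/7 = 26.
So c = 3 + 26 = 29.
Check: U(29, 10) = 182.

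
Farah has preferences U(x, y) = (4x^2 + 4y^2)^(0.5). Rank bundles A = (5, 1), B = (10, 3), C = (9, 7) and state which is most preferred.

Bundle C

Evaluate utility at each bundle:
U(A) = 10.198.
U(B) = 20.881.
U(C) = 22.804.
Highest utility is C, so C ≻ B ≻ A.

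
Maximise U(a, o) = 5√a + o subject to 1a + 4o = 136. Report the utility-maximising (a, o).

MU_a = 5/(2√a), MU_o = 1.
MRS = 5/(2√a) ÷ 1.
Tangency: set MRS = p_a/p_o = 1/4 = 0.25.
MRS depends only on a: 2.5/√a = 0.25 ⇒ √a = 2.5/0.25 = 10 ⇒ a* = 100.
From the budget, 4·o = 136 − 1·100 = 36, so o* = 9.

a* = 100, o* = 9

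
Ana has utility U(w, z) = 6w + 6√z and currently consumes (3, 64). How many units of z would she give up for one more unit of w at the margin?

MRS = 16

MU_w = 6, MU_z = 6/(2√z).
MRS = 6 ÷ (6/(2√z)).
At (3, 64): MRS = 16.
So at (3, 64) the consumer would give up 16 units of z for one more unit of w.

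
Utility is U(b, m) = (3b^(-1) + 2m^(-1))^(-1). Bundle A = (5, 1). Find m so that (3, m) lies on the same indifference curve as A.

U depends on (b, m) only through S = 3b^(-1) + 2m^(-1), so equal utility means equal S. At (5, 1): S = 2.6.
With b = 3: 3·3^(-1) = 1, so 2m^(-1) = 2.6 − 1 = 1.6, i.e. m^(-1) = 0.8.
Hence m = 1/0.8 = 1.25.
Check: U(3, 1.25) = 0.3846.

m = 1.25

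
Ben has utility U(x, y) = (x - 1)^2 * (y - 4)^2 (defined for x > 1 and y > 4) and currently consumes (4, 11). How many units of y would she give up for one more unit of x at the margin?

MRS = 7/3

MU_x = 2·(x−1)·(y−4)^2, MU_y = 2·(x−1)^2·(y−4).
MRS = (y−4)/(x−1).
At (4, 11): MRS = 7/3.
The indifference curve has slope −7/3 at this bundle.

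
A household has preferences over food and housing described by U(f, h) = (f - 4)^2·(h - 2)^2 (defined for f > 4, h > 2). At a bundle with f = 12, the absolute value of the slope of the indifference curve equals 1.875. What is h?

h = 17

MU_f = 2·(f−4)·(h−2)^2, MU_h = 2·(f−4)^2·(h−2).
MRS = (h−2)/(f−4).
Substitute f = 12: MRS = (h − 2)/8. Setting this equal to 1.875 gives h − 2 = 1.875·8 = 15, so h = 17.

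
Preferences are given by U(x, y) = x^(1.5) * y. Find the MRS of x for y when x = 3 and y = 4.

MRS = 2

MU_x = 1.5·√x·y and MU_y = x^(1.5).
MRS = MU_x/MU_y = (1.5)·y/x.
At (3, 4): MRS = 2.
That is, one extra unit of x is worth 2 units of y at the margin.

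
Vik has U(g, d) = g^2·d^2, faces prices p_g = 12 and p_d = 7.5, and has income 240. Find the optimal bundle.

MU_g = 2·g·d^2 and MU_d = 2·g^2·d.
MRS = MU_g/MU_d = d/g.
Tangency: set MRS = p_g/p_d = 12/7.5 = 1.6.
So d/g = 1.6, i.e. d = 1.6·g.
Substitute into the budget 12·g + 7.5·d = 240: 24·g = 240, so g* = 10.
Then d* = 1.6·10 = 16.

g* = 10, d* = 16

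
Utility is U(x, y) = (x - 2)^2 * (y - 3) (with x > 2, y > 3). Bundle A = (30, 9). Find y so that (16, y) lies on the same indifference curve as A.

U(30, 9) = 4704.
Set U(16, y) = 4704 and solve.
With x = 16: (16 − 2)^2 = 196, so (y − 3) = 4704/196 = 24.
So y = 3 + 24 = 27.
Check: U(16, 27) = 4704.

y = 27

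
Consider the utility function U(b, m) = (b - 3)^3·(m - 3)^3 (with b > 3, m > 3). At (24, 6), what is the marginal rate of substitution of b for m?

MRS = 1/7

MU_b = 3·(b−3)^2·(m−3)^3, MU_m = 3·(b−3)^3·(m−3)^2.
MRS = (m−3)/(b−3).
At (24, 6): MRS = 1/7.
So at (24, 6) the consumer would give up 1/7 units of m for one more unit of b.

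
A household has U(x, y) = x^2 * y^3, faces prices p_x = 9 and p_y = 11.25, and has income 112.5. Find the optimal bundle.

x* = 5, y* = 6

MU_x = 2·x·y^3 and MU_y = 3·x^2·y^2.
MRS = MU_x/MU_y = (2/3)·y/x.
Tangency: set MRS = p_x/p_y = 9/11.25 = 0.8.
So (2/3)·y/x = 0.8, i.e. y = 1.2·x.
Substitute into the budget 9·x + 11.25·y = 112.5: 22.5·x = 112.5, so x* = 5.
Then y* = 1.2·5 = 6.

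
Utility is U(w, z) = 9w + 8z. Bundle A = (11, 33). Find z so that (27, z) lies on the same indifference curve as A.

z = 15

U(11, 33) = 363.
Set U(27, z) = 363 and solve.
9·27 + 8z = 363 ⇒ 8z = 120 ⇒ z = 15.
Check: U(27, 15) = 363.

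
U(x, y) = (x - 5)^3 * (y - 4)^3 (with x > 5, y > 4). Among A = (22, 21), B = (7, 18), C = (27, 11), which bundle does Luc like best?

Evaluate utility at each bundle:
U(A) = 24137569.
U(B) = 21952.
U(C) = 3652264.
Highest utility is A, so A ≻ C ≻ B.

Bundle A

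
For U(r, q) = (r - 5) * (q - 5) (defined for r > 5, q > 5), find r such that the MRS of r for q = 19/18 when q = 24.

MU_r = (q−5), MU_q = (r−5).
MRS = (q−5)/(r−5).
Substitute q = 24: MRS = 19/(r − 5). Setting this equal to 19/18 gives r − 5 = 19/(19/18) = 18, so r = 23.

r = 23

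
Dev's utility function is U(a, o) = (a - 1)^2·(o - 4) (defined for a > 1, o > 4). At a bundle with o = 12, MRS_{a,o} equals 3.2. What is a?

MU_a = 2·(a−1)·(o−4), MU_o = (a−1)^2.
MRS = (2/1)·(o−4)/(a−1).
Substitute o = 12: MRS = 16/(a − 1). Setting this equal to 3.2 gives a − 1 = 16/3.2 = 5, so a = 6.

a = 6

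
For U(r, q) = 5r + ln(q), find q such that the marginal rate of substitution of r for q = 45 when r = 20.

MU_r = 5, MU_q = 1/q.
MRS = 5 ÷ (1/q).
MRS depends only on q: 5·q = 45 ⇒ q = 45/5 = 9.

q = 9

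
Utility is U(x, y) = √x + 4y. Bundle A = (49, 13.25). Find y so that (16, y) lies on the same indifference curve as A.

y = 14

U(49, 13.25) = 60.
Set U(16, y) = 60 and solve.
With x = 16: √16 = 4, so 4y = 60 − 4 = 56 and y = 14.
Check: U(16, 14) = 60.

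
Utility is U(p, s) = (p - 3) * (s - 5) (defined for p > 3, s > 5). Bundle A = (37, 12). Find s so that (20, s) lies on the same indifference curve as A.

U(37, 12) = 238.
Set U(20, s) = 238 and solve.
With p = 20: (20 − 3) = 17, so (s − 5) = 238/17 = 14.
So s = 5 + 14 = 19.
Check: U(20, 19) = 238.

s = 19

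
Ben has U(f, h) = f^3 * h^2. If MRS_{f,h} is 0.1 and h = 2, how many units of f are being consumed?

f = 30

MU_f = 3·f^2·h^2 and MU_h = 2·f^3·h.
MRS = MU_f/MU_h = (3/2)·h/f.
Substitute h = 2: MRS = 3/f. Setting 3/f = 0.1 gives f = 3/0.1 = 30.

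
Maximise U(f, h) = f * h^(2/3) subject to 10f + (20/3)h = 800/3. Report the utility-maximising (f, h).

MU_f = h^(2/3) and MU_h = 2/3·f·h^(-1/3).
MRS = MU_f/MU_h = (1.5)·h/f.
Tangency: set MRS = p_f/p_h = 10/(20/3) = 1.5.
So (1.5)·h/f = 1.5, i.e. h = f.
Substitute into the budget 10·f + (20/3)·h = 800/3: (50/3)·f = 800/3, so f* = 16.
Then h* = 16.

f* = 16, h* = 16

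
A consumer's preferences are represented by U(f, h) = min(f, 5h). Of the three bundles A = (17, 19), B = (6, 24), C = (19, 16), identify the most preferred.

Bundle C

Evaluate utility at each bundle:
U(A) = 17.
U(B) = 6.
U(C) = 19.
Highest utility is C, so C ≻ A ≻ B.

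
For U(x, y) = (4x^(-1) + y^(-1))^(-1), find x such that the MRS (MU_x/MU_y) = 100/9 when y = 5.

For CES with ρ = -1, MRS = (4/1)·(y/x)^2.
Setting (4/1)·(5/x)^2 = 100/9 gives (5/x)^2 = 25/9, so 5/x = 5/3 and x = 3.

x = 3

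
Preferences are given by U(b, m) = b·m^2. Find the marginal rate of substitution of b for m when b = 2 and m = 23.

MRS = 5.75

MU_b = m^2 and MU_m = 2·b·m.
MRS = MU_b/MU_m = (1/2)·m/b.
At (2, 23): MRS = 5.75.
The indifference curve has slope −5.75 at this bundle.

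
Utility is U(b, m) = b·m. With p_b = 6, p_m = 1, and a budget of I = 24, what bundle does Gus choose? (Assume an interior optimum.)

b* = 2, m* = 12

MU_b = m and MU_m = b.
MRS = MU_b/MU_m = m/b.
Tangency: set MRS = p_b/p_m = 6/1 = 6.
So m/b = 6, i.e. m = 6·b.
Substitute into the budget 6·b + 1·m = 24: 12·b = 24, so b* = 2.
Then m* = 6·2 = 12.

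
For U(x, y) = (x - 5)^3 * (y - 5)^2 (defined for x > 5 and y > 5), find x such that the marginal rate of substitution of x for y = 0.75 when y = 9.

MU_x = 3·(x−5)^2·(y−5)^2, MU_y = 2·(x−5)^3·(y−5).
MRS = (3/2)·(y−5)/(x−5).
Substitute y = 9: MRS = 6/(x − 5). Setting this equal to 0.75 gives x − 5 = 6/0.75 = 8, so x = 13.

x = 13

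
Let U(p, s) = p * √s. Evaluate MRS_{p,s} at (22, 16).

MRS = 16/11

MU_p = √s and MU_s = 0.5·p·s^(-0.5).
MRS = MU_p/MU_s = (2)·s/p.
At (22, 16): MRS = 16/11.
The indifference curve has slope −16/11 at this bundle.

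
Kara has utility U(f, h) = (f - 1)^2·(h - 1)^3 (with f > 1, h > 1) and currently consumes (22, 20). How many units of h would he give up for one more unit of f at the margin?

MU_f = 2·(f−1)·(h−1)^3, MU_h = 3·(f−1)^2·(h−1)^2.
MRS = (2/3)·(h−1)/(f−1).
At (22, 20): MRS = 38/63.
So at (22, 20) the consumer would give up 38/63 units of h for one more unit of f.

MRS = 38/63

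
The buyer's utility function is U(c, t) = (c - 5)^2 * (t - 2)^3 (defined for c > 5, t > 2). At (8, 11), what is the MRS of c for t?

MU_c = 2·(c−5)·(t−2)^3, MU_t = 3·(c−5)^2·(t−2)^2.
MRS = (2/3)·(t−2)/(c−5).
At (8, 11): MRS = 2.
The indifference curve has slope −2 at this bundle.

MRS = 2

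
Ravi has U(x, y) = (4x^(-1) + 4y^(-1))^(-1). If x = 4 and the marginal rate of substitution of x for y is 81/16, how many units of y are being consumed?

For CES with ρ = -1, MRS = (y/x)^2.
Setting (y/4)^2 = 81/16 gives y/4 = 2.25 and y = 9.

y = 9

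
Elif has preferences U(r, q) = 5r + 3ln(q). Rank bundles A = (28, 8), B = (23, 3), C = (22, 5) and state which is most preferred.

Evaluate utility at each bundle:
U(A) = 146.238.
U(B) = 118.296.
U(C) = 114.828.
Highest utility is A, so A ≻ B ≻ C.

Bundle A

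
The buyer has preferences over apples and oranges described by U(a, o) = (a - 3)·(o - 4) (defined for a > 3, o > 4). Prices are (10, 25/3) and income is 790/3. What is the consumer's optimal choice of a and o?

MU_a = (o−4), MU_o = (a−3).
MRS = (o−4)/(a−3).
Tangency: set MRS = p_a/p_o = 10/(25/3) = 1.2.
So (o − 4)/(a − 3) = 1.2, i.e. (o − 4) = 1.2·(a − 3).
Rewrite the budget in excess-of-subsistence terms: 10·(a − 3) + (25/3)·(o − 4) = 790/3 − 10·3 − (25/3)·4 = 200.
Substituting, 20·(a − 3) = 200, so a − 3 = 10 and a* = 13.
Then o − 4 = 1.2·10 = 12, so o* = 16.

a* = 13, o* = 16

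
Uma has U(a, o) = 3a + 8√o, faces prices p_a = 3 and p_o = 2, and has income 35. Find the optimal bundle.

a* = 9, o* = 4

MU_a = 3, MU_o = 8/(2√o).
MRS = 3 ÷ (8/(2√o)).
Tangency: set MRS = p_a/p_o = 3/2 = 1.5.
MRS depends only on o: 0.75·√o = 1.5 ⇒ √o = 1.5/0.75 = 2 ⇒ o* = 4.
From the budget, 3·a = 35 − 2·4 = 27, so a* = 9.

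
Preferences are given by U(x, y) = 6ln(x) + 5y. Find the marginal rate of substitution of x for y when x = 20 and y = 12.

MU_x = 6/x, MU_y = 5.
MRS = 6/x ÷ 5.
At (20, 12): MRS = 3/50.
So at (20, 12) the consumer would give up 3/50 units of y for one more unit of x.

MRS = 3/50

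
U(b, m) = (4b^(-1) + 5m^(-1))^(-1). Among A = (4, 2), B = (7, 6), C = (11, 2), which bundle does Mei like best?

Bundle B

Evaluate utility at each bundle:
U(A) = 0.286.
U(B) = 0.712.
U(C) = 0.349.
Highest utility is B, so B ≻ C ≻ A.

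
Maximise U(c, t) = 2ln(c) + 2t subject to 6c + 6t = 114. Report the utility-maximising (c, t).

c* = 1, t* = 18

MU_c = 2/c, MU_t = 2.
MRS = 2/c ÷ 2.
Tangency: set MRS = p_c/p_t = 6/6 = 1.
MRS depends only on c: 1/c = 1 ⇒ c* = 1/1 = 1.
From the budget, 6·t = 114 − 6·1 = 108, so t* = 18.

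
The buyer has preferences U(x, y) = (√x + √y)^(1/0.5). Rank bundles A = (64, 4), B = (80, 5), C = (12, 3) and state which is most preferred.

Evaluate utility at each bundle:
U(A) = 100.000.
U(B) = 125.000.
U(C) = 27.000.
Highest utility is B, so B ≻ A ≻ C.

Bundle B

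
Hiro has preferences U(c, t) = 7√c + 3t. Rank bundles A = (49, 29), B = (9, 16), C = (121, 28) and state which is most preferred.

Evaluate utility at each bundle:
U(A) = 136.000.
U(B) = 69.000.
U(C) = 161.000.
Highest utility is C, so C ≻ A ≻ B.

Bundle C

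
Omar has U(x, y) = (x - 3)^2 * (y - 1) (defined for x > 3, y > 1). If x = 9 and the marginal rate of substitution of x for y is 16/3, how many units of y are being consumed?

MU_x = 2·(x−3)·(y−1), MU_y = (x−3)^2.
MRS = (2/1)·(y−1)/(x−3).
Substitute x = 9: MRS = (y − 1)/3. Setting this equal to 16/3 gives y − 1 = (16/3)·3 = 16, so y = 17.

y = 17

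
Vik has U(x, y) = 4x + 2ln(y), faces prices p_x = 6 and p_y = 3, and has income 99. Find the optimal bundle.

MU_x = 4, MU_y = 2/y.
MRS = 4 ÷ (2/y).
Tangency: set MRS = p_x/p_y = 6/3 = 2.
MRS depends only on y: 2·y = 2 ⇒ y* = 2/2 = 1.
From the budget, 6·x = 99 − 3·1 = 96, so x* = 16.

x* = 16, y* = 1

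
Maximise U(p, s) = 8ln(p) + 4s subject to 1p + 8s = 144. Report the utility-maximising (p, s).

p* = 16, s* = 16

MU_p = 8/p, MU_s = 4.
MRS = 8/p ÷ 4.
Tangency: set MRS = p_p/p_s = 1/8 = 0.125.
MRS depends only on p: 2/p = 0.125 ⇒ p* = 2/0.125 = 16.
From the budget, 8·s = 144 − 1·16 = 128, so s* = 16.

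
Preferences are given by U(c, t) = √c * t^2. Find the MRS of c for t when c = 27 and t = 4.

MRS = 1/27

MU_c = 0.5·c^(-0.5)·t^2 and MU_t = 2·√c·t.
MRS = MU_c/MU_t = (0.25)·t/c.
At (27, 4): MRS = 1/27.
The indifference curve has slope −1/27 at this bundle.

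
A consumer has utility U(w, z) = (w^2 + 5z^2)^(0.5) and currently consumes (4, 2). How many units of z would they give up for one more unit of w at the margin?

MRS = 0.4

For CES with ρ = 2, MRS = (1/5)·(z/w)^(-1).
At (4, 2): MRS = 0.4.
That is, one extra unit of w is worth 0.4 units of z at the margin.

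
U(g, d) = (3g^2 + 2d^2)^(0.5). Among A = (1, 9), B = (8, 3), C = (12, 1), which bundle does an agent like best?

Bundle C

Evaluate utility at each bundle:
U(A) = 12.845.
U(B) = 14.491.
U(C) = 20.833.
Highest utility is C, so C ≻ B ≻ A.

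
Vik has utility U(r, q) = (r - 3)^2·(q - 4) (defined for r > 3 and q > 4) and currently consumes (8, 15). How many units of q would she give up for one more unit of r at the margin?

MRS = 4.4

MU_r = 2·(r−3)·(q−4), MU_q = (r−3)^2.
MRS = (2/1)·(q−4)/(r−3).
At (8, 15): MRS = 4.4.
So at (8, 15) the consumer would give up 4.4 units of q for one more unit of r.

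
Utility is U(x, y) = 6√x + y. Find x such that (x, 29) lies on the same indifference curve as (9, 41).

U(9, 41) = 59.
Set U(x, 29) = 59 and solve.
With y = 29: 6√x = 59 − 29 = 30, so √x = 5 and x = 25.
Check: U(25, 29) = 59.

x = 25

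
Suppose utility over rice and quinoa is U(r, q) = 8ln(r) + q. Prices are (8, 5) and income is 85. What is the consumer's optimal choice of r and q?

MU_r = 8/r, MU_q = 1.
MRS = 8/r ÷ 1.
Tangency: set MRS = p_r/p_q = 8/5 = 1.6.
MRS depends only on r: 8/r = 1.6 ⇒ r* = 8/1.6 = 5.
From the budget, 5·q = 85 − 8·5 = 45, so q* = 9.

r* = 5, q* = 9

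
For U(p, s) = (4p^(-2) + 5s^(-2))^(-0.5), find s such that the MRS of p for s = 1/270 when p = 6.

s = 1

For CES with ρ = -2, MRS = (4/5)·(s/p)^3.
Setting (4/5)·(s/6)^3 = 1/270 gives (s/6)^3 = 1/216, so s/6 = 1/6 and s = 1.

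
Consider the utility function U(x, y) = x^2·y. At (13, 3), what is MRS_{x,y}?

MRS = 6/13

MU_x = 2·x·y and MU_y = x^2.
MRS = MU_x/MU_y = (2/1)·y/x.
At (13, 3): MRS = 6/13.
That is, one extra unit of x is worth 6/13 units of y at the margin.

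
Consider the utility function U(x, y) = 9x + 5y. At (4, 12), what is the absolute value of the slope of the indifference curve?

MU_x = 9, MU_y = 5, so MRS = 9/5 = 1.8 at every bundle.
At (4, 12): MRS = 1.8.
So at (4, 12) the consumer would give up 1.8 units of y for one more unit of x.

MRS = 1.8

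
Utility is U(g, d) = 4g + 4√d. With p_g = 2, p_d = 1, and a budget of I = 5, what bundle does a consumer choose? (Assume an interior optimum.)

g* = 2, d* = 1

MU_g = 4, MU_d = 4/(2√d).
MRS = 4 ÷ (4/(2√d)).
Tangency: set MRS = p_g/p_d = 2/1 = 2.
MRS depends only on d: 2·√d = 2 ⇒ √d = 2/2 = 1 ⇒ d* = 1.
From the budget, 2·g = 5 − 1·1 = 4, so g* = 2.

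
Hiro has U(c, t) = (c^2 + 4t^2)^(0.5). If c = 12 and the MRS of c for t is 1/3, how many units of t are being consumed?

t = 9

For CES with ρ = 2, MRS = (1/4)·(t/c)^(-1).
Setting (1/4)·(t/12)^(-1) = 1/3 gives (t/12)^(-1) = 4/3, so t/12 = 0.75 and t = 9.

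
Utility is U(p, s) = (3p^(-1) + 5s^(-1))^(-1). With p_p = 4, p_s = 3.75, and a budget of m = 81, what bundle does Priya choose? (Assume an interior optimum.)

p* = 9, s* = 12

For CES with ρ = -1, MRS = (3/5)·(s/p)^2.
Tangency: set MRS = p_p/p_s = 4/3.75 = 16/15.
So (s/p)^2 = 16/9; taking the square root, s/p = 4/3, i.e. s = (4/3)·p.
Substitute into the budget 4·p + 3.75·s = 81: 9·p = 81, so p* = 9 and s* = (4/3)·9 = 12.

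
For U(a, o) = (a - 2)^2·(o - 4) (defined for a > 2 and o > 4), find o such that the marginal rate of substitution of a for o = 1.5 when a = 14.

MU_a = 2·(a−2)·(o−4), MU_o = (a−2)^2.
MRS = (2/1)·(o−4)/(a−2).
Substitute a = 14: MRS = (o − 4)/6. Setting this equal to 1.5 gives o − 4 = 1.5·6 = 9, so o = 13.

o = 13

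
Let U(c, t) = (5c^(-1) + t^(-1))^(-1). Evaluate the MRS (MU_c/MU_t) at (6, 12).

MRS = 20

For CES with ρ = -1, MRS = (5/1)·(t/c)^2.
At (6, 12): MRS = 20.
The indifference curve has slope −20 at this bundle.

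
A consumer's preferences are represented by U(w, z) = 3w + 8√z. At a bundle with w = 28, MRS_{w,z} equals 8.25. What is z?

MU_w = 3, MU_z = 8/(2√z).
MRS = 3 ÷ (8/(2√z)).
MRS depends only on z: 0.75·√z = 8.25 ⇒ √z = 8.25/0.75 = 11 ⇒ z = 121.

z = 121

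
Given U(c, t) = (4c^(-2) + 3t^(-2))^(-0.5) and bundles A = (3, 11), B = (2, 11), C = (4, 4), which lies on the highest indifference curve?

Evaluate utility at each bundle:
U(A) = 1.460.
U(B) = 0.988.
U(C) = 1.512.
Highest utility is C, so C ≻ A ≻ B.

Bundle C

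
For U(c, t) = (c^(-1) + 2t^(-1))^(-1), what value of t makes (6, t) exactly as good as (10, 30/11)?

U depends on (c, t) only through S = c^(-1) + 2t^(-1), so equal utility means equal S. At (10, 30/11): S = 5/6.
With c = 6: 6^(-1) = 1/6, so 2t^(-1) = 5/6 − 1/6 = 2/3, i.e. t^(-1) = 1/3.
Hence t = 1/(1/3) = 3.
Check: U(6, 3) = 1.2.

t = 3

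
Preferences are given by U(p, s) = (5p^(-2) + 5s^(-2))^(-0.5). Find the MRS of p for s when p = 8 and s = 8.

MRS = 1

For CES with ρ = -2, MRS = (s/p)^3.
At (8, 8): MRS = 1.
So at (8, 8) the consumer would give up 1 units of s for one more unit of p.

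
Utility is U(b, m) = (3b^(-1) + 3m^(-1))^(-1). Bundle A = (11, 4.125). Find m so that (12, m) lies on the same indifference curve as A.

U depends on (b, m) only through S = 3b^(-1) + 3m^(-1), so equal utility means equal S. At (11, 4.125): S = 1.
With b = 12: 3·12^(-1) = 0.25, so 3m^(-1) = 1 − 0.25 = 0.75, i.e. m^(-1) = 0.25.
Hence m = 1/0.25 = 4.
Check: U(12, 4) = 1.

m = 4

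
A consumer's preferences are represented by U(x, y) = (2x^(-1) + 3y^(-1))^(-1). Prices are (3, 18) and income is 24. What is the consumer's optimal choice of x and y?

For CES with ρ = -1, MRS = (2/3)·(y/x)^2.
Tangency: set MRS = p_x/p_y = 3/18 = 1/6.
So (y/x)^2 = 0.25; taking the square root, y/x = 0.5, i.e. y = 0.5·x.
Substitute into the budget 3·x + 18·y = 24: 12·x = 24, so x* = 2 and y* = 0.5·2 = 1.

x* = 2, y* = 1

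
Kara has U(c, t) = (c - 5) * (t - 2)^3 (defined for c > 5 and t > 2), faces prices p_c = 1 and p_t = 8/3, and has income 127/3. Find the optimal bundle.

MU_c = (t−2)^3, MU_t = 3·(c−5)·(t−2)^2.
MRS = (1/3)·(t−2)/(c−5).
Tangency: set MRS = p_c/p_t = 1/(8/3) = 0.375.
So (1/3)·(t − 2)/(c − 5) = 0.375, i.e. (t − 2) = 1.125·(c − 5).
Rewrite the budget in excess-of-subsistence terms: 1·(c − 5) + (8/3)·(t − 2) = 127/3 − 1·5 − (8/3)·2 = 32.
Substituting, 4·(c − 5) = 32, so c − 5 = 8 and c* = 13.
Then t − 2 = 1.125·8 = 9, so t* = 11.

c* = 13, t* = 11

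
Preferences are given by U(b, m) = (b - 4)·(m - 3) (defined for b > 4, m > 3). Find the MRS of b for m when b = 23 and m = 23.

MU_b = (m−3), MU_m = (b−4).
MRS = (m−3)/(b−4).
At (23, 23): MRS = 20/19.
The indifference curve has slope −20/19 at this bundle.

MRS = 20/19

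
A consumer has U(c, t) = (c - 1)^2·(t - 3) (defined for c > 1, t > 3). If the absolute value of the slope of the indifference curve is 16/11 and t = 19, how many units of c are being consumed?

c = 23

MU_c = 2·(c−1)·(t−3), MU_t = (c−1)^2.
MRS = (2/1)·(t−3)/(c−1).
Substitute t = 19: MRS = 32/(c − 1). Setting this equal to 16/11 gives c − 1 = 32/(16/11) = 22, so c = 23.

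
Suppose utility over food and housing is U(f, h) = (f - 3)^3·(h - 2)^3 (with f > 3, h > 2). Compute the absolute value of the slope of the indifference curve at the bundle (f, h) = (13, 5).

MRS = 0.3

MU_f = 3·(f−3)^2·(h−2)^3, MU_h = 3·(f−3)^3·(h−2)^2.
MRS = (h−2)/(f−3).
At (13, 5): MRS = 0.3.
The indifference curve has slope −0.3 at this bundle.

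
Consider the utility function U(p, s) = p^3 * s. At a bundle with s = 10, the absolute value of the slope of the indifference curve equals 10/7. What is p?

p = 21

MU_p = 3·p^2·s and MU_s = p^3.
MRS = MU_p/MU_s = (3/1)·s/p.
Substitute s = 10: MRS = 30/p. Setting 30/p = 10/7 gives p = 30/(10/7) = 21.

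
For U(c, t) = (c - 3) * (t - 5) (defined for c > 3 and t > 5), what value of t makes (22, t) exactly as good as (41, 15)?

U(41, 15) = 380.
Set U(22, t) = 380 and solve.
With c = 22: (22 − 3) = 19, so (t − 5) = 380/19 = 20.
So t = 5 + 20 = 25.
Check: U(22, 25) = 380.

t = 25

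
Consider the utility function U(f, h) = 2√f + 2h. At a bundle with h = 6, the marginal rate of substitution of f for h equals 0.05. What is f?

f = 100

MU_f = 2/(2√f), MU_h = 2.
MRS = 2/(2√f) ÷ 2.
MRS depends only on f: 0.5/√f = 0.05 ⇒ √f = 0.5/0.05 = 10 ⇒ f = 100.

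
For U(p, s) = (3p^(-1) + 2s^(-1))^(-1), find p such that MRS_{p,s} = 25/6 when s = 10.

For CES with ρ = -1, MRS = (3/2)·(s/p)^2.
Setting (3/2)·(10/p)^2 = 25/6 gives (10/p)^2 = 25/9, so 10/p = 5/3 and p = 6.

p = 6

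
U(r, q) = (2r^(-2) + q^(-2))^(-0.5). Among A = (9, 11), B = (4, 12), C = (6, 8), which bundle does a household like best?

Evaluate utility at each bundle:
U(A) = 5.509.
U(B) = 2.753.
U(C) = 3.748.
Highest utility is A, so A ≻ C ≻ B.

Bundle A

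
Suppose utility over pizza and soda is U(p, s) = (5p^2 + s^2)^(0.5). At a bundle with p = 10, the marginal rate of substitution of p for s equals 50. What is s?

For CES with ρ = 2, MRS = (5/1)·(s/p)^(-1).
Setting (5/1)·(s/10)^(-1) = 50 gives (s/10)^(-1) = 10, so s/10 = 0.1 and s = 1.

s = 1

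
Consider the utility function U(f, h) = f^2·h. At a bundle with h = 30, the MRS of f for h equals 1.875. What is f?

MU_f = 2·f·h and MU_h = f^2.
MRS = MU_f/MU_h = (2/1)·h/f.
Substitute h = 30: MRS = 60/f. Setting 60/f = 1.875 gives f = 60/1.875 = 32.

f = 32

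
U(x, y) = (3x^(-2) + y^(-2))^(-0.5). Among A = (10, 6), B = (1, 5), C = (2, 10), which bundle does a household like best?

Evaluate utility at each bundle:
U(A) = 4.160.
U(B) = 0.574.
U(C) = 1.147.
Highest utility is A, so A ≻ C ≻ B.

Bundle A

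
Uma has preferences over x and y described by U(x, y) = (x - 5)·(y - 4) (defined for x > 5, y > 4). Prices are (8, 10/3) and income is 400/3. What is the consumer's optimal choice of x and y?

x* = 10, y* = 16

MU_x = (y−4), MU_y = (x−5).
MRS = (y−4)/(x−5).
Tangency: set MRS = p_x/p_y = 8/(10/3) = 2.4.
So (y − 4)/(x − 5) = 2.4, i.e. (y − 4) = 2.4·(x − 5).
Rewrite the budget in excess-of-subsistence terms: 8·(x − 5) + (10/3)·(y − 4) = 400/3 − 8·5 − (10/3)·4 = 80.
Substituting, 16·(x − 5) = 80, so x − 5 = 5 and x* = 10.
Then y − 4 = 2.4·5 = 12, so y* = 16.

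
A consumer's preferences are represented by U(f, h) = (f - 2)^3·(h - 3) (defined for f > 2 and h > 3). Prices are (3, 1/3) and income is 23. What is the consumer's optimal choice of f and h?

f* = 6, h* = 15

MU_f = 3·(f−2)^2·(h−3), MU_h = (f−2)^3.
MRS = (3/1)·(h−3)/(f−2).
Tangency: set MRS = p_f/p_h = 3/(1/3) = 9.
So (3/1)·(h − 3)/(f − 2) = 9, i.e. (h − 3) = 3·(f − 2).
Rewrite the budget in excess-of-subsistence terms: 3·(f − 2) + (1/3)·(h − 3) = 23 − 3·2 − (1/3)·3 = 16.
Substituting, 4·(f − 2) = 16, so f − 2 = 4 and f* = 6.
Then h − 3 = 3·4 = 12, so h* = 15.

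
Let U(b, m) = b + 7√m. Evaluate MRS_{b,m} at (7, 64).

MU_b = 1, MU_m = 7/(2√m).
MRS = 1 ÷ (7/(2√m)).
At (7, 64): MRS = 16/7.
That is, one extra unit of b is worth 16/7 units of m at the margin.

MRS = 16/7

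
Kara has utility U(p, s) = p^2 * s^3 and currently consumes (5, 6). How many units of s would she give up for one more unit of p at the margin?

MU_p = 2·p·s^3 and MU_s = 3·p^2·s^2.
MRS = MU_p/MU_s = (2/3)·s/p.
At (5, 6): MRS = 0.8.
That is, one extra unit of p is worth 0.8 units of s at the margin.

MRS = 0.8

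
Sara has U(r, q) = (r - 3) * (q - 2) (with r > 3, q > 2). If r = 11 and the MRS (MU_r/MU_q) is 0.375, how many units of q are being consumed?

q = 5

MU_r = (q−2), MU_q = (r−3).
MRS = (q−2)/(r−3).
Substitute r = 11: MRS = (q − 2)/8. Setting this equal to 0.375 gives q − 2 = 0.375·8 = 3, so q = 5.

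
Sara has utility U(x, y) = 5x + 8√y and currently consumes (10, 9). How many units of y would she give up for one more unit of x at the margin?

MU_x = 5, MU_y = 8/(2√y).
MRS = 5 ÷ (8/(2√y)).
At (10, 9): MRS = 3.75.
So at (10, 9) the consumer would give up 3.75 units of y for one more unit of x.

MRS = 3.75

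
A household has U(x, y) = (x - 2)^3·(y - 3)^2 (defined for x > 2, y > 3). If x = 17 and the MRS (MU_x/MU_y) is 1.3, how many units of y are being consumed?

y = 16

MU_x = 3·(x−2)^2·(y−3)^2, MU_y = 2·(x−2)^3·(y−3).
MRS = (3/2)·(y−3)/(x−2).
Substitute x = 17: MRS = (y − 3)/10. Setting this equal to 1.3 gives y − 3 = 1.3·10 = 13, so y = 16.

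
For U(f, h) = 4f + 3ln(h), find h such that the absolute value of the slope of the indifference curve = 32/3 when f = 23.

h = 8

MU_f = 4, MU_h = 3/h.
MRS = 4 ÷ (3/h).
MRS depends only on h: (4/3)·h = 32/3 ⇒ h = (32/3)/(4/3) = 8.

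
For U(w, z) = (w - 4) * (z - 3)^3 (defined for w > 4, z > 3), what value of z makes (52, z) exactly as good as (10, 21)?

z = 12

U(10, 21) = 34992.
Set U(52, z) = 34992 and solve.
With w = 52: (52 − 4) = 48, so (z − 3)^3 = 34992/48 = 729.
Taking the cube root (with z > 3): z − 3 = 9, so z = 12.
Check: U(52, 12) = 34992.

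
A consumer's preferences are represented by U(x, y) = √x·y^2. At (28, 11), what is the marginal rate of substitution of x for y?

MRS = 11/112

MU_x = 0.5·x^(-0.5)·y^2 and MU_y = 2·√x·y.
MRS = MU_x/MU_y = (0.25)·y/x.
At (28, 11): MRS = 11/112.
That is, one extra unit of x is worth 11/112 units of y at the margin.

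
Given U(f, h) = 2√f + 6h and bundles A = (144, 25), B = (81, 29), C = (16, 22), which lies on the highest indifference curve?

Evaluate utility at each bundle:
U(A) = 174.000.
U(B) = 192.000.
U(C) = 140.000.
Highest utility is B, so B ≻ A ≻ C.

Bundle B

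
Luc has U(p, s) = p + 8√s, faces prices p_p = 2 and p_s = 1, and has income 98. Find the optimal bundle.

MU_p = 1, MU_s = 8/(2√s).
MRS = 1 ÷ (8/(2√s)).
Tangency: set MRS = p_p/p_s = 2/1 = 2.
MRS depends only on s: 0.25·√s = 2 ⇒ √s = 2/0.25 = 8 ⇒ s* = 64.
From the budget, 2·p = 98 − 1·64 = 34, so p* = 17.

p* = 17, s* = 64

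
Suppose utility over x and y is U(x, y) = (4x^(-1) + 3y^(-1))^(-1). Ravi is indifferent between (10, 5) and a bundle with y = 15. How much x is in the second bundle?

U depends on (x, y) only through S = 4x^(-1) + 3y^(-1), so equal utility means equal S. At (10, 5): S = 1.
With y = 15: 3·15^(-1) = 0.2, so 4x^(-1) = 1 − 0.2 = 0.8, i.e. x^(-1) = 0.2.
Hence x = 1/0.2 = 5.
Check: U(5, 15) = 1.

x = 5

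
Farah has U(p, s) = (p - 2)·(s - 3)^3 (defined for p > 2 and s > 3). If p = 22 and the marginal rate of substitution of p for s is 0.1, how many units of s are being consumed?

s = 9

MU_p = (s−3)^3, MU_s = 3·(p−2)·(s−3)^2.
MRS = (1/3)·(s−3)/(p−2).
Substitute p = 22: MRS = (s − 3)/60. Setting this equal to 0.1 gives s − 3 = 0.1·60 = 6, so s = 9.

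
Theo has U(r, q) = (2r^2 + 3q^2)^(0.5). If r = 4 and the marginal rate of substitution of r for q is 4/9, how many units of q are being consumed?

q = 6

For CES with ρ = 2, MRS = (2/3)·(q/r)^(-1).
Setting (2/3)·(q/4)^(-1) = 4/9 gives (q/4)^(-1) = 2/3, so q/4 = 1.5 and q = 6.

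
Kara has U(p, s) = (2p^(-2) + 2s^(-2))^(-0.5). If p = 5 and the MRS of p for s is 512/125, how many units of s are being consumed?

For CES with ρ = -2, MRS = (s/p)^3.
Setting (s/5)^3 = 512/125 gives s/5 = 1.6 and s = 8.

s = 8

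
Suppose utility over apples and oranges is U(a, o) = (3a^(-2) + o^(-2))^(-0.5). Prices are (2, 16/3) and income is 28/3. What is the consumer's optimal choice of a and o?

For CES with ρ = -2, MRS = (3/1)·(o/a)^3.
Tangency: set MRS = p_a/p_o = 2/(16/3) = 0.375.
So (o/a)^3 = 0.125; taking the cube root, o/a = 0.5, i.e. o = 0.5·a.
Substitute into the budget 2·a + (16/3)·o = 28/3: (14/3)·a = 28/3, so a* = 2 and o* = 0.5·2 = 1.

a* = 2, o* = 1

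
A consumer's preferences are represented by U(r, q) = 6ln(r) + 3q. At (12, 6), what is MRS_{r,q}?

MU_r = 6/r, MU_q = 3.
MRS = 6/r ÷ 3.
At (12, 6): MRS = 1/6.
So at (12, 6) the consumer would give up 1/6 units of q for one more unit of r.

MRS = 1/6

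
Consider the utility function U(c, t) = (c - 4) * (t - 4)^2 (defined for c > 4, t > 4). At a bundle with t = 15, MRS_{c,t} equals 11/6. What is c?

MU_c = (t−4)^2, MU_t = 2·(c−4)·(t−4).
MRS = (1/2)·(t−4)/(c−4).
Substitute t = 15: MRS = 5.5/(c − 4). Setting this equal to 11/6 gives c − 4 = 5.5/(11/6) = 3, so c = 7.

c = 7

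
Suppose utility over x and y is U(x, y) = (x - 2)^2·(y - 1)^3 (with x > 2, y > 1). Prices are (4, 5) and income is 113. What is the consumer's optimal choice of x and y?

x* = 12, y* = 13

MU_x = 2·(x−2)·(y−1)^3, MU_y = 3·(x−2)^2·(y−1)^2.
MRS = (2/3)·(y−1)/(x−2).
Tangency: set MRS = p_x/p_y = 4/5 = 0.8.
So (2/3)·(y − 1)/(x − 2) = 0.8, i.e. (y − 1) = 1.2·(x − 2).
Rewrite the budget in excess-of-subsistence terms: 4·(x − 2) + 5·(y − 1) = 113 − 4·2 − 5·1 = 100.
Substituting, 10·(x − 2) = 100, so x − 2 = 10 and x* = 12.
Then y − 1 = 1.2·10 = 12, so y* = 13.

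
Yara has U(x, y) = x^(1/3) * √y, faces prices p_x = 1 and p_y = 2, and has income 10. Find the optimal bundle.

x* = 4, y* = 3

MU_x = 1/3·x^(-2/3)·√y and MU_y = 0.5·x^(1/3)·y^(-0.5).
MRS = MU_x/MU_y = (2/3)·y/x.
Tangency: set MRS = p_x/p_y = 1/2 = 0.5.
So (2/3)·y/x = 0.5, i.e. y = 0.75·x.
Substitute into the budget 1·x + 2·y = 10: 2.5·x = 10, so x* = 4.
Then y* = 0.75·4 = 3.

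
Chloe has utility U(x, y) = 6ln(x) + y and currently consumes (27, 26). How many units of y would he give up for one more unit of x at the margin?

MU_x = 6/x, MU_y = 1.
MRS = 6/x ÷ 1.
At (27, 26): MRS = 2/9.
The indifference curve has slope −2/9 at this bundle.

MRS = 2/9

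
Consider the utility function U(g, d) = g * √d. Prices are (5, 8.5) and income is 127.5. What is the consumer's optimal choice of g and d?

g* = 17, d* = 5

MU_g = √d and MU_d = 0.5·g·d^(-0.5).
MRS = MU_g/MU_d = (2)·d/g.
Tangency: set MRS = p_g/p_d = 5/8.5 = 10/17.
So (2)·d/g = 10/17, i.e. d = (5/17)·g.
Substitute into the budget 5·g + 8.5·d = 127.5: 7.5·g = 127.5, so g* = 17.
Then d* = (5/17)·17 = 5.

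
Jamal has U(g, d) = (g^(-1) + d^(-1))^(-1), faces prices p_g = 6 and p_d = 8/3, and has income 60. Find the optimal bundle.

g* = 6, d* = 9

For CES with ρ = -1, MRS = (d/g)^2.
Tangency: set MRS = p_g/p_d = 6/(8/3) = 2.25.
So (d/g)^2 = 2.25; taking the square root, d/g = 1.5, i.e. d = 1.5·g.
Substitute into the budget 6·g + (8/3)·d = 60: 10·g = 60, so g* = 6 and d* = 1.5·6 = 9.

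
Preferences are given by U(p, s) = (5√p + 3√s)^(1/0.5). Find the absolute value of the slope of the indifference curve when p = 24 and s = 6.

For CES with ρ = 0.5, MRS = (5/3)·√(s/p).
At (24, 6): MRS = 5/6.
The indifference curve has slope −5/6 at this bundle.

MRS = 5/6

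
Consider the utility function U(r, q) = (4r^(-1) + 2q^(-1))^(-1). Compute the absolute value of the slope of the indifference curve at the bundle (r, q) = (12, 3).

MRS = 0.125

For CES with ρ = -1, MRS = (4/2)·(q/r)^2.
At (12, 3): MRS = 0.125.
The indifference curve has slope −0.125 at this bundle.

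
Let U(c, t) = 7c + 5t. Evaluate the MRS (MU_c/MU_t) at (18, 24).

MRS = 1.4

MU_c = 7, MU_t = 5, so MRS = 7/5 = 1.4 at every bundle.
At (18, 24): MRS = 1.4.
The indifference curve has slope −1.4 at this bundle.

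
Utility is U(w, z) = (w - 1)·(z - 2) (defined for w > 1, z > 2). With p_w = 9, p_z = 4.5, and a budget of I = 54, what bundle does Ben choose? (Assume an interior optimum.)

w* = 3, z* = 6

MU_w = (z−2), MU_z = (w−1).
MRS = (z−2)/(w−1).
Tangency: set MRS = p_w/p_z = 9/4.5 = 2.
So (z − 2)/(w − 1) = 2, i.e. (z − 2) = 2·(w − 1).
Rewrite the budget in excess-of-subsistence terms: 9·(w − 1) + 4.5·(z − 2) = 54 − 9·1 − 4.5·2 = 36.
Substituting, 18·(w − 1) = 36, so w − 1 = 2 and w* = 3.
Then z − 2 = 2·2 = 4, so z* = 6.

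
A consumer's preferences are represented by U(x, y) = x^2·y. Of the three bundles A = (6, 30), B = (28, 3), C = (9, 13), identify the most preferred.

Bundle B

Evaluate utility at each bundle:
U(A) = 1080.
U(B) = 2352.
U(C) = 1053.
Highest utility is B, so B ≻ A ≻ C.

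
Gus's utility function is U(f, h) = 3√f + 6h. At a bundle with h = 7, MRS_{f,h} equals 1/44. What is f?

MU_f = 3/(2√f), MU_h = 6.
MRS = 3/(2√f) ÷ 6.
MRS depends only on f: 0.25/√f = 1/44 ⇒ √f = 0.25/(1/44) = 11 ⇒ f = 121.

f = 121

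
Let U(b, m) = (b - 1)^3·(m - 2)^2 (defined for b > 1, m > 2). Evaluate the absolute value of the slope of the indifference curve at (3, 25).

MRS = 17.25

MU_b = 3·(b−1)^2·(m−2)^2, MU_m = 2·(b−1)^3·(m−2).
MRS = (3/2)·(m−2)/(b−1).
At (3, 25): MRS = 17.25.
So at (3, 25) the consumer would give up 17.25 units of m for one more unit of b.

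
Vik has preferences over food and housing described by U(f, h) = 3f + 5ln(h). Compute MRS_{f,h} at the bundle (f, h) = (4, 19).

MU_f = 3, MU_h = 5/h.
MRS = 3 ÷ (5/h).
At (4, 19): MRS = 11.4.
The indifference curve has slope −11.4 at this bundle.

MRS = 11.4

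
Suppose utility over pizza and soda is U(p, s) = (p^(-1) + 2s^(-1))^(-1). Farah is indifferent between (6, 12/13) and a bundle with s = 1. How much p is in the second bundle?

p = 3

U depends on (p, s) only through S = p^(-1) + 2s^(-1), so equal utility means equal S. At (6, 12/13): S = 7/3.
With s = 1: 2·1^(-1) = 2, so p^(-1) = 7/3 − 2 = 1/3.
Hence p = 1/(1/3) = 3.
Check: U(3, 1) = 0.4286.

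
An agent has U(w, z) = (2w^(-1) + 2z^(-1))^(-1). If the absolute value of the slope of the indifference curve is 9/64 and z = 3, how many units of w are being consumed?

For CES with ρ = -1, MRS = (z/w)^2.
Setting (3/w)^2 = 9/64 gives 3/w = 0.375 and w = 8.

w = 8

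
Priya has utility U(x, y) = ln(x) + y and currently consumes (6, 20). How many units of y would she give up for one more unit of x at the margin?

MRS = 1/6

MU_x = 1/x, MU_y = 1.
MRS = 1/x ÷ 1.
At (6, 20): MRS = 1/6.
The indifference curve has slope −1/6 at this bundle.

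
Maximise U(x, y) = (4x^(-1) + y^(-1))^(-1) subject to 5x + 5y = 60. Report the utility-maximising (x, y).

x* = 8, y* = 4

For CES with ρ = -1, MRS = (4/1)·(y/x)^2.
Tangency: set MRS = p_x/p_y = 5/5 = 1.
So (y/x)^2 = 0.25; taking the square root, y/x = 0.5, i.e. y = 0.5·x.
Substitute into the budget 5·x + 5·y = 60: 7.5·x = 60, so x* = 8 and y* = 0.5·8 = 4.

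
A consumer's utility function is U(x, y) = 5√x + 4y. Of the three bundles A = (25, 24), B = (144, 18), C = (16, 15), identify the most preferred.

Bundle B

Evaluate utility at each bundle:
U(A) = 121.000.
U(B) = 132.000.
U(C) = 80.000.
Highest utility is B, so B ≻ A ≻ C.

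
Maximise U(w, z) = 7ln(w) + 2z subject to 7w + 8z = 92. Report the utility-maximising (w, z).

w* = 4, z* = 8

MU_w = 7/w, MU_z = 2.
MRS = 7/w ÷ 2.
Tangency: set MRS = p_w/p_z = 7/8 = 0.875.
MRS depends only on w: 3.5/w = 0.875 ⇒ w* = 3.5/0.875 = 4.
From the budget, 8·z = 92 − 7·4 = 64, so z* = 8.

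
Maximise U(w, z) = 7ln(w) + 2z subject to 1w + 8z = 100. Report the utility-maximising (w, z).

w* = 28, z* = 9

MU_w = 7/w, MU_z = 2.
MRS = 7/w ÷ 2.
Tangency: set MRS = p_w/p_z = 1/8 = 0.125.
MRS depends only on w: 3.5/w = 0.125 ⇒ w* = 3.5/0.125 = 28.
From the budget, 8·z = 100 − 1·28 = 72, so z* = 9.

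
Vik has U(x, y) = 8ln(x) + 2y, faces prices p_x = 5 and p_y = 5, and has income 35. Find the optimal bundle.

MU_x = 8/x, MU_y = 2.
MRS = 8/x ÷ 2.
Tangency: set MRS = p_x/p_y = 5/5 = 1.
MRS depends only on x: 4/x = 1 ⇒ x* = 4/1 = 4.
From the budget, 5·y = 35 − 5·4 = 15, so y* = 3.

x* = 4, y* = 3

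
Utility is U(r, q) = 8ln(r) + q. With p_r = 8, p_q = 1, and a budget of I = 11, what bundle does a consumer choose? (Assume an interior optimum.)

r* = 1, q* = 3

MU_r = 8/r, MU_q = 1.
MRS = 8/r ÷ 1.
Tangency: set MRS = p_r/p_q = 8/1 = 8.
MRS depends only on r: 8/r = 8 ⇒ r* = 8/8 = 1.
From the budget, 1·q = 11 − 8·1 = 3, so q* = 3.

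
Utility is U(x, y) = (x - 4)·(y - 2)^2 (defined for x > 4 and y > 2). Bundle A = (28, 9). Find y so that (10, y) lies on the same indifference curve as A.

y = 16

U(28, 9) = 1176.
Set U(10, y) = 1176 and solve.
With x = 10: (10 − 4) = 6, so (y − 2)^2 = 1176/6 = 196.
Taking the square root (with y > 2): y − 2 = 14, so y = 16.
Check: U(10, 16) = 1176.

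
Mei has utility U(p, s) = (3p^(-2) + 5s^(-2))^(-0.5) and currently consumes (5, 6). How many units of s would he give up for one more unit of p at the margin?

MRS = 648/625

For CES with ρ = -2, MRS = (3/5)·(s/p)^3.
At (5, 6): MRS = 648/625.
That is, one extra unit of p is worth 648/625 units of s at the margin.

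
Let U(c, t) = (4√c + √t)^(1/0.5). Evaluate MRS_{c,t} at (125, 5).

For CES with ρ = 0.5, MRS = (4/1)·√(t/c).
At (125, 5): MRS = 0.8.
The indifference curve has slope −0.8 at this bundle.

MRS = 0.8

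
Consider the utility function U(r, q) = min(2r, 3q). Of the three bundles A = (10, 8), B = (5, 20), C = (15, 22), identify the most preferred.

Bundle C

Evaluate utility at each bundle:
U(A) = 20.
U(B) = 10.
U(C) = 30.
Highest utility is C, so C ≻ A ≻ B.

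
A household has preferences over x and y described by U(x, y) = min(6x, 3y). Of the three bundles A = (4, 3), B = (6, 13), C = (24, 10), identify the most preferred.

Evaluate utility at each bundle:
U(A) = 9.
U(B) = 36.
U(C) = 30.
Highest utility is B, so B ≻ C ≻ A.

Bundle B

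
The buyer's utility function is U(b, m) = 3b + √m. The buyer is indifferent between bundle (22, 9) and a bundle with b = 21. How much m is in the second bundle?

m = 36

U(22, 9) = 69.
Set U(21, m) = 69 and solve.
With b = 21: √m = 69 − 3·21 = 6, so √m = 6 and m = 36.
Check: U(21, 36) = 69.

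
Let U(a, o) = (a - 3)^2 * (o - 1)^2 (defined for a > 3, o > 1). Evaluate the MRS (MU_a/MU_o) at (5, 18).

MU_a = 2·(a−3)·(o−1)^2, MU_o = 2·(a−3)^2·(o−1).
MRS = (o−1)/(a−3).
At (5, 18): MRS = 8.5.
That is, one extra unit of a is worth 8.5 units of o at the margin.

MRS = 8.5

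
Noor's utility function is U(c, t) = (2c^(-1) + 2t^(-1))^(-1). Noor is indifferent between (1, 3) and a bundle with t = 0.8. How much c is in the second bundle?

c = 12

U depends on (c, t) only through S = 2c^(-1) + 2t^(-1), so equal utility means equal S. At (1, 3): S = 8/3.
With t = 0.8: 2·0.8^(-1) = 2.5, so 2c^(-1) = 8/3 − 2.5 = 1/6, i.e. c^(-1) = 1/12.
Hence c = 1/(1/12) = 12.
Check: U(12, 0.8) = 0.375.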